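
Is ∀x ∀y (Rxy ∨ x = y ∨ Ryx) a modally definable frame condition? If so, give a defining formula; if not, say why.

Not definable by any modal formula

Any modally definable frame class is closed under disjoint unions.
Take 4 disjoint single-world reflexive frames: each is trivially connected, but their disjoint union has 4 worlds with no edge between distinct components, so it is not connected.
So the class is not modally definable.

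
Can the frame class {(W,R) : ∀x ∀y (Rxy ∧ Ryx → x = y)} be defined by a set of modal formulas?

If a class were modally definable it would be closed under surjective bounded morphisms (Goldblatt–Thomason).
The 8-cycle (worlds 0,1,2,3,4,5,6,7 with 0→1→2→3→4→5→6→7→0) is antisymmetric. Sending even-indexed worlds to • and odd-indexed worlds to ∘ is a surjective bounded morphism onto the two-world frame with •↔∘, which is not antisymmetric.
So no modal formula (or set of formulas) defines exactly the antisymmetric frames.

No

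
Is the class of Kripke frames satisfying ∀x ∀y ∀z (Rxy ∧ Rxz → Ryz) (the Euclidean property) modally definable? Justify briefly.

Yes — defined by ◇p → □◇p

This is a Sahlqvist condition; the 5 axiom ◇p → □◇p defines it.
Suppose ◇p→□◇p is valid. Take Rxy, Rxz and set V(p)={y}. Then ◇p at x, so □◇p at x, so ◇p at z, so some w with Rzw has p; w=y, i.e. Rzy. By symmetry of the argument, Ryz.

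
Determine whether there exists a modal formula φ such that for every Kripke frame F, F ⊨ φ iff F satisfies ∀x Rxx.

This is a Sahlqvist condition; the T axiom □r → r defines it.
Suppose □r→r is valid. At any x set V(r)={w : Rxw}. Then □r holds at x, so r holds at x, i.e. Rxx.

Definable; □r → r defines it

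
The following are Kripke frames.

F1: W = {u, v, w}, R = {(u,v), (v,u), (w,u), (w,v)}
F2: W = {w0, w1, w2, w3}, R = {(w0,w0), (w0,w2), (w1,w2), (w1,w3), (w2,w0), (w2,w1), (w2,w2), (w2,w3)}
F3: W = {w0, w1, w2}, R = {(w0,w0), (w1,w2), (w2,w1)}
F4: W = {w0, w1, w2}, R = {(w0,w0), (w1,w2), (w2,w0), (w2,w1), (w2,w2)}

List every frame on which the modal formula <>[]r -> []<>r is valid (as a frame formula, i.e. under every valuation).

This is the axiom for convergence; its first-order frame correspondent is forall x forall y forall z (Rxy & Rxz -> exists w (Ryw & Rzw)).
F1: fails — Rwu and Rwv but u and v have no common successor.
F2: fails — Rw1w2 and Rw1w3 but w2 and w3 have no common successor.
F3: condition met.
F4: fails — Rw2w1 and Rw2w0 but w1 and w0 have no common successor.

F3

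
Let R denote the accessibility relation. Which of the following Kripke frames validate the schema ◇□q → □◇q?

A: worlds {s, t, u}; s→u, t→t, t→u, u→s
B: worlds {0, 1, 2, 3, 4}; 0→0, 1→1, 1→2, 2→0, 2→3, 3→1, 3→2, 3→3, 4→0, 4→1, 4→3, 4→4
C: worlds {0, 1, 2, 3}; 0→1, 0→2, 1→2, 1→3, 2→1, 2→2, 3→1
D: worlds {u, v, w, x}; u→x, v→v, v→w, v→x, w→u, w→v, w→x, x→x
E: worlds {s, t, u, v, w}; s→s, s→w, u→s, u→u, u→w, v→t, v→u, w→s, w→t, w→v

C, D

This is the axiom for convergence; its first-order frame correspondent is ∀x ∀y ∀z (Rxy ∧ Rxz → ∃w (Ryw ∧ Rzw)).
A: fails — Rtu and Rtt but u and t have no common successor.
B: fails — R12 and R11 but 2 and 1 have no common successor.
C: ✓.
D: ✓.
E: fails — Rvt and Rvt but t and t have no common successor.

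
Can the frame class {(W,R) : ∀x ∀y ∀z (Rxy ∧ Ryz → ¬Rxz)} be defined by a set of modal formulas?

Not definable by any modal formula

If a class were modally definable it would be closed under surjective bounded morphisms (Goldblatt–Thomason).
The 3-cycle (worlds s,t,u with s→t→u→s) is intransitive. Mapping every world to a single reflexive point • is a surjective bounded morphism; the reflexive point is not intransitive (R••∧R•• but R••).
So no modal formula (or set of formulas) defines exactly the intransitive frames.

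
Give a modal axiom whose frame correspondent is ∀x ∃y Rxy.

The condition is seriality. The D schema □p → ◇p defines it.
Suppose □p→◇p is valid. At any x set V(p)=W. Then □p at x, so ◇p at x, so x has a successor.

□p → ◇p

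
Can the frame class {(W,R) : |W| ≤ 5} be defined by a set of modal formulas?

Any modally definable frame class is closed under disjoint unions.
Any modal formula valid on each of 6 disjoint one-world frames is valid on their disjoint union (validity is preserved under disjoint unions). Each one-world frame has |W|=1≤5, but the union has |W|=6.
So the class is not modally definable.

Not modally definable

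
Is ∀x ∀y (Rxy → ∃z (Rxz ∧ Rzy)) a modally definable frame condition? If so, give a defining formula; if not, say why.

The condition is density. A defining modal formula is □□p → □p.
Suppose □□p→□p is valid. Take Rxy and set V(p)={w : xR²w}. Then □□p at x, so □p at x, so p at y, i.e. ∃z(Rxz∧Rzy).

Yes — defined by □□p → □p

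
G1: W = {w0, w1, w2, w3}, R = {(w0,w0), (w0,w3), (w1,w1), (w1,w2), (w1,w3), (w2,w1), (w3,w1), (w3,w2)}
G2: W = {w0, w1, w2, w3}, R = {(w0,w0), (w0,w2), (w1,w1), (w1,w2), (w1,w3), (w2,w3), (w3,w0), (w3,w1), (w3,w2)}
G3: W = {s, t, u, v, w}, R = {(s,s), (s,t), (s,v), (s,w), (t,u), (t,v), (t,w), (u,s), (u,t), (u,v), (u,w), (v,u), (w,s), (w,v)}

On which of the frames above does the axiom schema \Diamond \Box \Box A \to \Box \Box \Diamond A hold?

This is the axiom for a generalized confluence (Geach) condition; its first-order frame correspondent is \forall x \forall y \forall z ((xRy \wedge x R^2 z) \to \exists w (y R^2 w \wedge zRw)).
G1: satisfies the condition.
G2: fails — w0Rw2, w0R²w2 but no w with w2R²w and w2Rw.
G3: fails — sRv, sR²v but no w* with vR²w* and vRw*.

G1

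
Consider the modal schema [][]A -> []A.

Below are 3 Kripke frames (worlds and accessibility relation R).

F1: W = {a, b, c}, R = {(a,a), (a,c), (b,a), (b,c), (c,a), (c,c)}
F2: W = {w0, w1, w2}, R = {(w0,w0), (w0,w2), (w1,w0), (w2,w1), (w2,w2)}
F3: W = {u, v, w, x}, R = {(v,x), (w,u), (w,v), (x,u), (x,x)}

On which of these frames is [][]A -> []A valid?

This is the axiom for density; its first-order frame correspondent is forall x forall y (Rxy -> exists z (Rxz & Rzy)).
F1: holds.
F2: holds.
F3: fails — Rwu but no z with Rwz and Rzu.

F1, F2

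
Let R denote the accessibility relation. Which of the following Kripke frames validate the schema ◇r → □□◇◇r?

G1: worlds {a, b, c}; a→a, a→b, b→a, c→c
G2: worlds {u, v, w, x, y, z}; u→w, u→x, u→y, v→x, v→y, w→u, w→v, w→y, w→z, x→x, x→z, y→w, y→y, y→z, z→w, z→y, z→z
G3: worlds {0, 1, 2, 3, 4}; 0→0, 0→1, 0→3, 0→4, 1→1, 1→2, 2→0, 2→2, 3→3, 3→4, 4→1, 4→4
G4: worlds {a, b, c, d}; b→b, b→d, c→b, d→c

G1

The schema corresponds to a generalized confluence (Geach) condition: ∀x ∀y ∀z ((xRy ∧ xR²z) → ∃w (y = w ∧ zR²w)).
G1: satisfies the condition.
G2: fails — uRx, uR²y but no t with x=t and yR²t.
G3: fails — 0R0, 0R²3 but no w with 0=w and 3R²w.
G4: fails — bRd, bR²d but no w with d=w and dR²w.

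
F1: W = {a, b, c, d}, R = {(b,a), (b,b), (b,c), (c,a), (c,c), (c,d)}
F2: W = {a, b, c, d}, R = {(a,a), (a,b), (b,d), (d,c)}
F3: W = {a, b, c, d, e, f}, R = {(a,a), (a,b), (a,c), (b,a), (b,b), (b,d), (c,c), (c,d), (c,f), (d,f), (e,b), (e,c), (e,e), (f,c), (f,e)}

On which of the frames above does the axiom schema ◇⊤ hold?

The schema corresponds to seriality: ∀x ∃y Rxy.
F1: fails — world a has no successor.
F2: fails — world c has no successor.
F3: condition met.

F3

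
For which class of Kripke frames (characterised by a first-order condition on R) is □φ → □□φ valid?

Suppose □φ→□□φ is valid. Take Rxy, Ryz and set V(φ)={w : Rxw}. Then □φ at x, so □□φ at x, so □φ at y, so φ at z, i.e. Rxz.
Conversely, on a frame with transitivity the schema holds at every world under every valuation.
So the correspondent is transitivity.

transitivity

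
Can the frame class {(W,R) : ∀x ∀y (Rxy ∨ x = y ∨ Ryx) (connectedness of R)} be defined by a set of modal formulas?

Modal frame validity is preserved under disjoint unions.
Take 3 disjoint single-world reflexive frames: each is trivially connected, but their disjoint union has 3 worlds with no edge between distinct components, so it is not connected.
Hence connectedness of R is not modally definable.

No — not modally definable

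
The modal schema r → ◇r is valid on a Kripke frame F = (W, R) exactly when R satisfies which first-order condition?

reflexivity

This is frame-equivalent to □r → r (substitute ¬r for r and contrapose).
Suppose □r→r is valid. At any x set V(r)={w : Rxw}. Then □r holds at x, so r holds at x, i.e. Rxx.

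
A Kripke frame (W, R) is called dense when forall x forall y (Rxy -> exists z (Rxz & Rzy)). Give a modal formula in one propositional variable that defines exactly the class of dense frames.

This is density; the standard corresponding axiom is C4: □□p → □p.

□□p → □p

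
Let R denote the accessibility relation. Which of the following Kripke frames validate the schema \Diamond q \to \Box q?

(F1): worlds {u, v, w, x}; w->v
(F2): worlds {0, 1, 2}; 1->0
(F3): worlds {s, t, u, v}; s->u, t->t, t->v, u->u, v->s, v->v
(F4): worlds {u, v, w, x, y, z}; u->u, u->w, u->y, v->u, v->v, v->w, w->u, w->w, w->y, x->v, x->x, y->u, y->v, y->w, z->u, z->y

Frame correspondent (Sahlqvist): \forall x \forall y \forall z (Rxy \wedge Rxz \to y = z) — i.e. partial functionality.
(F1): condition met.
(F2): condition met.
(F3): fails — t sees both t and v.
(F4): fails — u sees both u and w.

(F1), (F2)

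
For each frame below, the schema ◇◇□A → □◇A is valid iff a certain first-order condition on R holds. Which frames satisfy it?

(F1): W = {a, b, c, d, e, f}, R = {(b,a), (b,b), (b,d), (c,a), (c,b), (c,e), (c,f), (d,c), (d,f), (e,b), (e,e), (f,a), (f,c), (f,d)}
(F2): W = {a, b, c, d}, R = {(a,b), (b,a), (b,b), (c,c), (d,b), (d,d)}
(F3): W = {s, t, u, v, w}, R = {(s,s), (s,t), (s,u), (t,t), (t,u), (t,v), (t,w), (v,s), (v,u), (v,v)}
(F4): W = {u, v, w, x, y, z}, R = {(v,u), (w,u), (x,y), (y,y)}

This is the axiom for a generalized confluence (Geach) condition; its first-order frame correspondent is ∀x ∀y ∀z ((xR²y ∧ xRz) → ∃w (yRw ∧ zRw)).
(F1): fails — bR²a, bRa but no w with aRw and aRw.
(F2): condition met.
(F3): fails — sR²s, sRu but no w* with sRw* and uRw*.
(F4): condition met.
Valid on: (F2), (F4).

(F2), (F4)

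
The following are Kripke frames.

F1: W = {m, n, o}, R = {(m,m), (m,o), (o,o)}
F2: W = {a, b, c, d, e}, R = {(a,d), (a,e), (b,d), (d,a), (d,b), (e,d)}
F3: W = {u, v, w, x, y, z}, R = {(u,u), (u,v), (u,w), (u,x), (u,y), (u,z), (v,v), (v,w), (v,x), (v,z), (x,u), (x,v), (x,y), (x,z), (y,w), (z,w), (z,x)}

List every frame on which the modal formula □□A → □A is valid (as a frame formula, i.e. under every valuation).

F1

This is the axiom for density; its first-order frame correspondent is ∀x ∀y (Rxy → ∃z (Rxz ∧ Rzy)).
F1: holds.
F2: fails — Rae but no z with Raz and Rze.
F3: fails — Rzx but no t with Rzt and Rtx.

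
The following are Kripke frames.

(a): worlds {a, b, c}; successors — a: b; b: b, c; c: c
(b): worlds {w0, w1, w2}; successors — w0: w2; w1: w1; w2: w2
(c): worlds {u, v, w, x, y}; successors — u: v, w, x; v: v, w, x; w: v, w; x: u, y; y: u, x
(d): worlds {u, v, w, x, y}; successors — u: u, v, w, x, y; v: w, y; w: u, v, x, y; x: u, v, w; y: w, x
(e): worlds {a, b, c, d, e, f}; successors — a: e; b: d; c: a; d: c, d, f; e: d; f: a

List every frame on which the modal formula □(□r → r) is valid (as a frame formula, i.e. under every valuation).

(a), (b)

This is the axiom for shift-reflexivity; its first-order frame correspondent is ∀x ∀y (Rxy → Ryy).
(a): condition met.
(b): condition met.
(c): fails — Ryx but not Rxx.
(d): fails — Ruv but not Rvv.
(e): fails — Rdc but not Rcc.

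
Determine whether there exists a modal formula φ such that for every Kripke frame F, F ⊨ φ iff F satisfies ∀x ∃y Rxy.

Yes — defined by □p → ◇p

This is a Sahlqvist condition; the D axiom □p → ◇p defines it.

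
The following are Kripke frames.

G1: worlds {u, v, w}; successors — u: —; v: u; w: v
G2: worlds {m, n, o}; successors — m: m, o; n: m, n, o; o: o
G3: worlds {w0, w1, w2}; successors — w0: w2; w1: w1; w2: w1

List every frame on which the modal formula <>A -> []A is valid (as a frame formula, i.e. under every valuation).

The schema corresponds to partial functionality: forall x forall y forall z (Rxy & Rxz -> y = z).
G1: condition met.
G2: fails — m sees both m and o.
G3: condition met.

G1, G3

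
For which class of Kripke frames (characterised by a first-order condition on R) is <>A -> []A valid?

Suppose ◇A→□A is valid. Take Rxy, Rxz and set V(A)={y}. Then ◇A at x, so □A at x, so A at z, i.e. z=y.
Conversely, on a frame with partial functionality the schema holds at every world under every valuation.
Frame condition: forall x forall y forall z (Rxy & Rxz -> y = z).

partial functionality: forall x forall y forall z (Rxy & Rxz -> y = z)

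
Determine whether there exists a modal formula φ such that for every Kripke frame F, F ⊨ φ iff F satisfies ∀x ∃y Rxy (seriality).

Yes, by □r → ◇r

The condition is seriality. A defining modal formula is □r → ◇r.
Suppose □r→◇r is valid. At any x set V(r)=W. Then □r at x, so ◇r at x, so x has a successor.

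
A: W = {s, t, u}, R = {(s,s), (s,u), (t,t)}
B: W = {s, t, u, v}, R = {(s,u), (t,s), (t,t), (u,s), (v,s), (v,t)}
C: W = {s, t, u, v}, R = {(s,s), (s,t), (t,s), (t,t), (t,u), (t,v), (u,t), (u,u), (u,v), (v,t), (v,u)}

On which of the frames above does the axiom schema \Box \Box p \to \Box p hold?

A, C

The schema corresponds to density: \forall x \forall y (Rxy \to \exists z (Rxz \wedge Rzy)).
A: satisfies the condition.
B: fails — Rus but no z with Ruz and Rzs.
C: satisfies the condition.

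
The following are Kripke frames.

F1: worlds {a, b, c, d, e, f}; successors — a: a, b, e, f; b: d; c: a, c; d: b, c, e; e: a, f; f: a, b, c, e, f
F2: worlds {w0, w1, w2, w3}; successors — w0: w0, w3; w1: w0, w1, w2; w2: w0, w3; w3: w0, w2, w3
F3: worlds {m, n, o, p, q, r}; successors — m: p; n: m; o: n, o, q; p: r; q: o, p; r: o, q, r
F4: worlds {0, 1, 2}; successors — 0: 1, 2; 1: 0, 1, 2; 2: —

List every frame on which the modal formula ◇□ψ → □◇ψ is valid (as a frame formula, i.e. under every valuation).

F2

This is the axiom for convergence; its first-order frame correspondent is ∀x ∀y ∀z (Rxy ∧ Rxz → ∃w (Ryw ∧ Rzw)).
F1: fails — Rab and Rae but b and e have no common successor.
F2: condition met.
F3: fails — Ron and Roo but n and o have no common successor.
F4: fails — R02 and R02 but 2 and 2 have no common successor.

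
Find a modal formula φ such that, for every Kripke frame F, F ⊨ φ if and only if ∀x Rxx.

□r → r

The condition is reflexivity. The T schema □r → r defines it.
Suppose □r→r is valid. At any x set V(r)={w : Rxw}. Then □r holds at x, so r holds at x, i.e. Rxx.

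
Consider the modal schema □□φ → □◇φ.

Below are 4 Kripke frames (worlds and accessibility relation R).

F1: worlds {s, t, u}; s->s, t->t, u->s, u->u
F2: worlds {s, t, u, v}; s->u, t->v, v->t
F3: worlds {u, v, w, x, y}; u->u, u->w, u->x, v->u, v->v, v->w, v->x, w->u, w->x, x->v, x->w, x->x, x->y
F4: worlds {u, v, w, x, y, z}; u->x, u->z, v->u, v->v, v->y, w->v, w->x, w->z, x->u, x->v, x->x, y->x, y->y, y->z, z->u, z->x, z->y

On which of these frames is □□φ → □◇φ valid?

F1, F4

The schema corresponds to a generalized confluence (Geach) condition: ∀x ∀z (xRz → ∃w (xR²w ∧ zRw)).
F1: ✓.
F2: fails — sRu but no w with sR²w and uRw.
F3: fails — xRy but no t with xR²t and yRt.
F4: ✓.
Valid on: F1, F4.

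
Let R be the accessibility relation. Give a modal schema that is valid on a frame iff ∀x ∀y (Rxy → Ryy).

A defining formula is □(□s → s) (the T□ axiom).
Suppose □(□s→s) is valid. Take Rxy and set V(s)={w : Ryw}. Then at y, □s holds; since □(□s→s) at x, □s→s at y, so s at y, i.e. Ryy.

□(□s → s)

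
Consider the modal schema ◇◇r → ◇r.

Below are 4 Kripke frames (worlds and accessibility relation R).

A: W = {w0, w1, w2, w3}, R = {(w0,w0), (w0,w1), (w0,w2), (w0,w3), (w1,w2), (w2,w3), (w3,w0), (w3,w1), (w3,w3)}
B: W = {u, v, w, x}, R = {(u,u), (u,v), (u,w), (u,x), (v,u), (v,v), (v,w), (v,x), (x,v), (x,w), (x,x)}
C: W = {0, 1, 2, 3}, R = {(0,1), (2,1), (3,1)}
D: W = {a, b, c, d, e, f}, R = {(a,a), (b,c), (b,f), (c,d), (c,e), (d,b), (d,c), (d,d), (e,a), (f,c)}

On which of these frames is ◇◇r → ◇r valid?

Frame correspondent (Sahlqvist): ∀x ∀y ∀z (Rxy ∧ Ryz → Rxz) — i.e. transitivity.
A: fails — Rw1w2 and Rw2w3 but not Rw1w3.
B: fails — Rxv and Rvu but not Rxu.
C: condition met.
D: fails — Rbc and Rcd but not Rbd.

C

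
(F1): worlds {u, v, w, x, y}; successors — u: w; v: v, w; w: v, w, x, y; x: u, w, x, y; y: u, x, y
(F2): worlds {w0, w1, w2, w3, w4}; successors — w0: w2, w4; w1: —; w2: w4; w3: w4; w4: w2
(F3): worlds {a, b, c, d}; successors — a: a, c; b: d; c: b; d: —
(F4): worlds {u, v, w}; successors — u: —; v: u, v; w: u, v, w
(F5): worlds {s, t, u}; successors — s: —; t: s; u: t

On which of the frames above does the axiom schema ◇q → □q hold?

(F5)

This is the axiom for partial functionality; its first-order frame correspondent is ∀x ∀y ∀z (Rxy ∧ Rxz → y = z).
(F1): fails — v sees both v and w.
(F2): fails — w0 sees both w2 and w4.
(F3): fails — a sees both a and c.
(F4): fails — v sees both u and v.
(F5): holds.
Valid on: (F5).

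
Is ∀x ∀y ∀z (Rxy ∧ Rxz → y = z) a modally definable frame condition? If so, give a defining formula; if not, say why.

This is a Sahlqvist condition; the CD axiom ◇r → □r defines it.
Suppose ◇r→□r is valid. Take Rxy, Rxz and set V(r)={y}. Then ◇r at x, so □r at x, so r at z, i.e. z=y.

Definable; ◇r → □r defines it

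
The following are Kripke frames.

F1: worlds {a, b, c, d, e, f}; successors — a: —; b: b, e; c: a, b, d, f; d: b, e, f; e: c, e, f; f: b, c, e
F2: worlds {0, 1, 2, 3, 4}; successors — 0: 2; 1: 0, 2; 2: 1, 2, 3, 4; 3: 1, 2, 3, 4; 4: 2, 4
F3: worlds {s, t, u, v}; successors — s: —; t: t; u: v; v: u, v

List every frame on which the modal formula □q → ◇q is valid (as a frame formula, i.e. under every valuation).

Frame correspondent (Sahlqvist): ∀x ∃y Rxy — i.e. seriality.
F1: fails — world a has no successor.
F2: holds.
F3: fails — world s has no successor.
Valid on: F2.

F2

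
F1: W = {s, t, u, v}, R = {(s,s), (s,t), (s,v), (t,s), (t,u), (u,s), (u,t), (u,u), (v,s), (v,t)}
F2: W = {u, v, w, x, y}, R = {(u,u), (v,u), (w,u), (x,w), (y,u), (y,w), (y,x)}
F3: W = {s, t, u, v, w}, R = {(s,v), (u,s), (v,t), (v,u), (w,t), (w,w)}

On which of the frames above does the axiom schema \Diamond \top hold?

This is the axiom for seriality; its first-order frame correspondent is \forall x \exists y Rxy.
F1: ✓.
F2: ✓.
F3: fails — world t has no successor.
Valid on: F1, F2.

F1, F2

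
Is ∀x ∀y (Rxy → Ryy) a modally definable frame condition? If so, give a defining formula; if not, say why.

Definable; □(□q → q) defines it

This is a Sahlqvist condition; the T□ axiom □(□q → q) defines it.
Suppose □(□q→q) is valid. Take Rxy and set V(q)={w : Ryw}. Then at y, □q holds; since □(□q→q) at x, □q→q at y, so q at y, i.e. Ryy.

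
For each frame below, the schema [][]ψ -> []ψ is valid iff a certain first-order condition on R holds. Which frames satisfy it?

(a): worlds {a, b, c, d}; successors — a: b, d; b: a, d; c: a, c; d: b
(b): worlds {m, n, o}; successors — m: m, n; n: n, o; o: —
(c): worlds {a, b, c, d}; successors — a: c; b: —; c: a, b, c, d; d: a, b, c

(b), (c)

The schema corresponds to density: forall x forall y (Rxy -> exists z (Rxz & Rzy)).
(a): fails — Rba but no z with Rbz and Rza.
(b): holds.
(c): holds.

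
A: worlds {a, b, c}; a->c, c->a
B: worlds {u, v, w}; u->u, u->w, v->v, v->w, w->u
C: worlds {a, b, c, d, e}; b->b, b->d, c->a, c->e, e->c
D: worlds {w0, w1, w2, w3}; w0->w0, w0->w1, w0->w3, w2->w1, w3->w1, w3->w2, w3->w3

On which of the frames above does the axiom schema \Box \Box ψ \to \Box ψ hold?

B

The schema corresponds to density: \forall x \forall y (Rxy \to \exists z (Rxz \wedge Rzy)).
A: fails — Rac but no z with Raz and Rzc.
B: condition met.
C: fails — Rec but no z with Rez and Rzc.
D: fails — Rw2w1 but no z with Rw2z and Rzw1.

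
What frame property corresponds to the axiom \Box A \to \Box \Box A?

This is the 4 axiom.
It corresponds to transitivity: \forall x \forall y \forall z (Rxy \wedge Ryz \to Rxz).

Transitivity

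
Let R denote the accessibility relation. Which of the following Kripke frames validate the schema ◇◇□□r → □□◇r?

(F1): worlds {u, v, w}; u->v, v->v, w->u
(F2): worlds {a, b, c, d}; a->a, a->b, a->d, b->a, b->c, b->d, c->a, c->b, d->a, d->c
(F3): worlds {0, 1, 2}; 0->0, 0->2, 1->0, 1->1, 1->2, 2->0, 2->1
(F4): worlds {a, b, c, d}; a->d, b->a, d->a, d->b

(F1), (F2), (F3)

The schema corresponds to a generalized confluence (Geach) condition: ∀x ∀y ∀z ((xR²y ∧ xR²z) → ∃w (yR²w ∧ zRw)).
(F1): condition met.
(F2): condition met.
(F3): condition met.
(F4): fails — aR²a, aR²a but no w with aR²w and aRw.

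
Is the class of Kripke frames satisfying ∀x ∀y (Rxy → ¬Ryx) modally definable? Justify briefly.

Any modally definable frame class is closed under surjective bounded morphisms.
The 5-cycle (worlds s,t,u,v,w with s→t→u→v→w→s) is asymmetric. Mapping every world to a single reflexive point • is a surjective bounded morphism, and the reflexive point is not asymmetric (R•• but asymmetry requires ¬R••).
So no modal formula (or set of formulas) defines exactly the asymmetric frames.

No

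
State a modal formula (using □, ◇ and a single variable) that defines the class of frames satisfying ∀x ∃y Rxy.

□s → ◇s

A defining formula is □s → ◇s (the D axiom).
Suppose □s→◇s is valid. At any x set V(s)=W. Then □s at x, so ◇s at x, so x has a successor.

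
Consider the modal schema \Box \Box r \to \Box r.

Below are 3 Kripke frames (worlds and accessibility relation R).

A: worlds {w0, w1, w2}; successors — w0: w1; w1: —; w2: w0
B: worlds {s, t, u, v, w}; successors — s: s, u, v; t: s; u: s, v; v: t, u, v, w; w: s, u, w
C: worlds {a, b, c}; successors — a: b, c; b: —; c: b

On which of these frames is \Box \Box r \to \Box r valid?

Frame correspondent (Sahlqvist): \forall x \forall y (Rxy \to \exists z (Rxz \wedge Rzy)) — i.e. density.
A: fails — Rw0w1 but no z with Rw0z and Rzw1.
B: ✓.
C: fails — Rac but no z with Raz and Rzc.

B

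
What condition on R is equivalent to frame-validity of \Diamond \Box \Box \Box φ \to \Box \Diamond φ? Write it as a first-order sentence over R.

\forall x \forall y \forall z ((xRy \wedge xRz) \to \exists w (y R^3 w \wedge zRw))

This is a Sahlqvist (Geach-type) schema ◇^1□^3φ → □^1◇^1φ.
Minimal-valuation argument: fix x; take any y with xR^1y and any z with xR^1z. Set V(φ) to the set of worlds R-reachable from y in exactly 3 steps. Then □^3φ holds at y, so the antecedent holds at x; validity forces ◇^1φ at z, giving a w with zR^1w and yR^3w.
First-order correspondent: \forall x \forall y \forall z ((xRy \wedge xRz) \to \exists w (y R^3 w \wedge zRw)).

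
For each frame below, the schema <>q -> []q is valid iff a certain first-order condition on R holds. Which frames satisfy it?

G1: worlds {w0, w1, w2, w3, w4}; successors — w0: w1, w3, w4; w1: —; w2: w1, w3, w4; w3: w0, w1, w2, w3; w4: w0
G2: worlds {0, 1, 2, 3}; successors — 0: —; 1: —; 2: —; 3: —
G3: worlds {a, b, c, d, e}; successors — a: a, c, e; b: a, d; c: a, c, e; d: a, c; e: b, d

G2

Frame correspondent (Sahlqvist): forall x forall y forall z (Rxy & Rxz -> y = z) — i.e. partial functionality.
G1: fails — w0 sees both w1 and w3.
G2: ✓.
G3: fails — a sees both a and c.
Valid on: G2.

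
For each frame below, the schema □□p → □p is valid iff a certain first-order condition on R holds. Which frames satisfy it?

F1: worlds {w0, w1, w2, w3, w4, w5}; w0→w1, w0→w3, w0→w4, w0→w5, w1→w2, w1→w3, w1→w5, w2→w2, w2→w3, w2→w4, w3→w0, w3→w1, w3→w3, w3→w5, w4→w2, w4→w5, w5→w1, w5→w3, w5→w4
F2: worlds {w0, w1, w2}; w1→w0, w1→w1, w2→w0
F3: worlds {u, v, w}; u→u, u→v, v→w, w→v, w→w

F3

Frame correspondent (Sahlqvist): ∀x ∀y (Rxy → ∃z (Rxz ∧ Rzy)) — i.e. density.
F1: fails — Rw4w5 but no z with Rw4z and Rzw5.
F2: fails — Rw2w0 but no z with Rw2z and Rzw0.
F3: holds.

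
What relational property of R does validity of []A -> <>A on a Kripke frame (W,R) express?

Seriality

Suppose □A→◇A is valid. At any x set V(A)=W. Then □A at x, so ◇A at x, so x has a successor.
Conversely, on a frame with seriality the schema holds at every world under every valuation.
Frame condition: forall x exists y Rxy.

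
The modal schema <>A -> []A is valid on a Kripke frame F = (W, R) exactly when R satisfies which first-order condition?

Partial functionality

This is the CD axiom.
Its frame correspondent is partial functionality — forall x forall y forall z (Rxy & Rxz -> y = z).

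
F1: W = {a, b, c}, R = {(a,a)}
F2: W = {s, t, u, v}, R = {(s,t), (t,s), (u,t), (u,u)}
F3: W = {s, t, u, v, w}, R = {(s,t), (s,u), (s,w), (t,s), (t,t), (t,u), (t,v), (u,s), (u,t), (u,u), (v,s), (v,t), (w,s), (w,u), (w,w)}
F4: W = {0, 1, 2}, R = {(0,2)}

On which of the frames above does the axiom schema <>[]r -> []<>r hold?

The schema corresponds to convergence: forall x forall y forall z (Rxy & Rxz -> exists w (Ryw & Rzw)).
F1: condition met.
F2: fails — Rut and Ruu but t and u have no common successor.
F3: condition met.
F4: fails — R02 and R02 but 2 and 2 have no common successor.
Valid on: F1, F3.

F1, F3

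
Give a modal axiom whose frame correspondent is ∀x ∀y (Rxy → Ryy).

□(□p → p)

The condition is shift-reflexivity. The T□ schema □(□p → p) defines it.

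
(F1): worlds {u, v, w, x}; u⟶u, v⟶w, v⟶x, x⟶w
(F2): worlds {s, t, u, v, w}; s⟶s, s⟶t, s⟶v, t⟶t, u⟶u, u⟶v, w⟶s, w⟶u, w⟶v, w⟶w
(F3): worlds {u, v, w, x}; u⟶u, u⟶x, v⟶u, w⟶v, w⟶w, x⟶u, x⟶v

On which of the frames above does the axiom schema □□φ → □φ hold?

Frame correspondent (Sahlqvist): ∀x ∀y (Rxy → ∃z (Rxz ∧ Rzy)) — i.e. density.
(F1): fails — Rvx but no z with Rvz and Rzx.
(F2): satisfies the condition.
(F3): fails — Rxv but no z with Rxz and Rzv.

(F2)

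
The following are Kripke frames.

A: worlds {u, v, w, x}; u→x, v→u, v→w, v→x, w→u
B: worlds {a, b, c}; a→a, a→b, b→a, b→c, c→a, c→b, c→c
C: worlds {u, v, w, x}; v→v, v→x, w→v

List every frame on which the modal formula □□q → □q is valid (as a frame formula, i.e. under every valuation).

This is the axiom for density; its first-order frame correspondent is ∀x ∀y (Rxy → ∃z (Rxz ∧ Rzy)).
A: fails — Rwu but no z with Rwz and Rzu.
B: ✓.
C: ✓.

B, C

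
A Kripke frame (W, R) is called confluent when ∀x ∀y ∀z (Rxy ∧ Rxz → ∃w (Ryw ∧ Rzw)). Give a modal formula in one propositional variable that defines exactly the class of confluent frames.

A defining formula is ◇□s → □◇s (the .2 axiom).
Suppose ◇□s→□◇s is valid. Take Rxy, Rxz and set V(s)={w : Ryw}. Then □s at y so ◇□s at x, so □◇s at x, so ◇s at z, giving w with Rzw and Ryw.

◇□s → □◇s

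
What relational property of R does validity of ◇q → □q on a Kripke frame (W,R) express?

partial functionality

Suppose ◇q→□q is valid. Take Rxy, Rxz and set V(q)={y}. Then ◇q at x, so □q at x, so q at z, i.e. z=y.
Conversely, any frame satisfying ∀x ∀y ∀z (Rxy ∧ Rxz → y = z) validates the schema.
Frame condition: ∀x ∀y ∀z (Rxy ∧ Rxz → y = z).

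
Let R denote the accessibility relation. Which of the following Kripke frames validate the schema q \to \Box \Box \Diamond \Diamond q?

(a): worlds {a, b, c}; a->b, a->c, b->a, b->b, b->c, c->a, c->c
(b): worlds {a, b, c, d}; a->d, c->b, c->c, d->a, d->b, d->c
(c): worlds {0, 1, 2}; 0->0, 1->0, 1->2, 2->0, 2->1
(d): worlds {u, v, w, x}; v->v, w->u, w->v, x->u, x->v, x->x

(a)

This is the axiom for a generalized confluence (Geach) condition; its first-order frame correspondent is \forall x \forall z (x R^2 z \to \exists w (x = w \wedge z R^2 w)).
(a): satisfies the condition.
(b): fails — aR²b but no w with a=w and bR²w.
(c): fails — 1R²0 but no w with 1=w and 0R²w.
(d): fails — wR²v but no t with w=t and vR²t.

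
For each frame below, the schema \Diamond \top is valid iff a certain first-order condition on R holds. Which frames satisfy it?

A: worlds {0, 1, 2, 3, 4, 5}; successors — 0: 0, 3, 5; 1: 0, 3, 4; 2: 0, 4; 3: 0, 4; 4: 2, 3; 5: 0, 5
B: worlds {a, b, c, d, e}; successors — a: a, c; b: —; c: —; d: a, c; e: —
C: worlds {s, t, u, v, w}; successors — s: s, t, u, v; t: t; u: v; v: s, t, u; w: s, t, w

A, C

The schema corresponds to seriality: \forall x \exists y Rxy.
A: condition met.
B: fails — world b has no successor.
C: condition met.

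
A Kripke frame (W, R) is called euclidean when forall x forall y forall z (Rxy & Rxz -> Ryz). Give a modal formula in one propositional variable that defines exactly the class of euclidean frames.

The condition is the Euclidean property. The 5 schema ◇r → □◇r defines it.
Suppose ◇r→□◇r is valid. Take Rxy, Rxz and set V(r)={y}. Then ◇r at x, so □◇r at x, so ◇r at z, so some w with Rzw has r; w=y, i.e. Rzy. By symmetry of the argument, Ryz.

◇r → □◇r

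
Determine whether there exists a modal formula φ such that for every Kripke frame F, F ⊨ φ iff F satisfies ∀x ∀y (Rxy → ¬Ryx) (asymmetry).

Not modally definable

If a class were modally definable it would be closed under surjective bounded morphisms (Goldblatt–Thomason).
The 3-cycle (worlds 0,1,2 with 0→1→2→0) is asymmetric. Mapping every world to a single reflexive point • is a surjective bounded morphism, and the reflexive point is not asymmetric (R•• but asymmetry requires ¬R••).
So no modal formula (or set of formulas) defines exactly the asymmetric frames.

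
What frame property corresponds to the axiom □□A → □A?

Density

Suppose □□A→□A is valid. Take Rxy and set V(A)={w : xR²w}. Then □□A at x, so □A at x, so A at y, i.e. ∃z(Rxz∧Rzy).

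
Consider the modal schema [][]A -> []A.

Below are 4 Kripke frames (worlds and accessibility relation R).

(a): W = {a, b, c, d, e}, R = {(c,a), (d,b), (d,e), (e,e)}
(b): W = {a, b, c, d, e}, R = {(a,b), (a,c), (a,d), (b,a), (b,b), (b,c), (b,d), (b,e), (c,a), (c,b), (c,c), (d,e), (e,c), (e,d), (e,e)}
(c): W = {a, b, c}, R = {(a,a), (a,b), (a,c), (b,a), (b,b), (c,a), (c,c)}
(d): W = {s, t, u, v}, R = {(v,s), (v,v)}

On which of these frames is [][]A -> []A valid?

(b), (c), (d)

This is the axiom for density; its first-order frame correspondent is forall x forall y (Rxy -> exists z (Rxz & Rzy)).
(a): fails — Rdb but no z with Rdz and Rzb.
(b): condition met.
(c): condition met.
(d): condition met.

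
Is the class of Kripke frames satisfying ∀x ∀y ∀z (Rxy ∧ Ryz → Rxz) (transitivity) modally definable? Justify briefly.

The condition is transitivity. A defining modal formula is □r → □□r.

Yes, by □r → □□r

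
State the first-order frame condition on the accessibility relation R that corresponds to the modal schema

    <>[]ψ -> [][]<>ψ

forall x forall y forall z ((xRy & x R^2 z) -> exists w (yRw & zRw))

This is a Sahlqvist (Geach-type) schema ◇^1□^1ψ → □^2◇^1ψ.
Minimal-valuation argument: fix x; take any y with xR^1y and any z with xR^2z. Set V(ψ) to the set of worlds R-reachable from y in exactly 1 step. Then □^1ψ holds at y, so the antecedent holds at x; validity forces ◇^1ψ at z, giving a w with zR^1w and yR^1w.
First-order correspondent: forall x forall y forall z ((xRy & x R^2 z) -> exists w (yRw & zRw)).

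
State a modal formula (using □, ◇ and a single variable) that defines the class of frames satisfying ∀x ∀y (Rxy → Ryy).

□(□r → r)

The condition is shift-reflexivity. The T□ schema □(□r → r) defines it.
Suppose □(□r→r) is valid. Take Rxy and set V(r)={w : Ryw}. Then at y, □r holds; since □(□r→r) at x, □r→r at y, so r at y, i.e. Ryy.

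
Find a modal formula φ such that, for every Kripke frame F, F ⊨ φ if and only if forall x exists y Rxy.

This is seriality; the standard corresponding axiom is D: □ψ → ◇ψ.

□ψ → ◇ψ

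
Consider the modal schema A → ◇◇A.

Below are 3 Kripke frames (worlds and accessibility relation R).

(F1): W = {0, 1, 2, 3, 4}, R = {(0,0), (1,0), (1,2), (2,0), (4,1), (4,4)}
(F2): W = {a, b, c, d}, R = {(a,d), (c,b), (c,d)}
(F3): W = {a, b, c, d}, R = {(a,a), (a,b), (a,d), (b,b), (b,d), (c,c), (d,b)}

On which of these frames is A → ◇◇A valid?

(F3)

This is the axiom for a generalized confluence (Geach) condition; its first-order frame correspondent is ∀x ∃w (x = w ∧ xR²w).
(F1): fails — at 1 but no w with 1=w and 1R²w.
(F2): fails — at a but no w with a=w and aR²w.
(F3): condition met.
Valid on: (F3).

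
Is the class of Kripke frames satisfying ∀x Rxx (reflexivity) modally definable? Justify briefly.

Yes: it is reflexivity, defined by the T schema □q → q.

Yes — defined by □q → q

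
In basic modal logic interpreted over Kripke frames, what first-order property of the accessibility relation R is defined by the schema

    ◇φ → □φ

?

Partial functionality

This schema is the CD axiom.
It corresponds to partial functionality: ∀x ∀y ∀z (Rxy ∧ Rxz → y = z).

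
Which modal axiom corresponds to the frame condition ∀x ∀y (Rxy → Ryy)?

This is shift-reflexivity; the standard corresponding axiom is T□: □(□ψ → ψ).
Suppose □(□ψ→ψ) is valid. Take Rxy and set V(ψ)={w : Ryw}. Then at y, □ψ holds; since □(□ψ→ψ) at x, □ψ→ψ at y, so ψ at y, i.e. Ryy.

□(□ψ → ψ)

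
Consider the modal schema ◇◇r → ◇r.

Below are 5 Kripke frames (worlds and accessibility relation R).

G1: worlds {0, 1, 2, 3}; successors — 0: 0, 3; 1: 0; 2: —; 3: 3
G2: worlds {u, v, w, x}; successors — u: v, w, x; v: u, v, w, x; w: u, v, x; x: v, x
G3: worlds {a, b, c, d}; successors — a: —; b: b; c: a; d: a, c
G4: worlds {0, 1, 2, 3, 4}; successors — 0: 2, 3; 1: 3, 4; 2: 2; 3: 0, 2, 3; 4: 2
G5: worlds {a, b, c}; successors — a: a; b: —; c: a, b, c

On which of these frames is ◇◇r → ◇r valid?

G3, G5

The schema corresponds to transitivity: ∀x ∀y ∀z (Rxy ∧ Ryz → Rxz).
G1: fails — R10 and R03 but not R13.
G2: fails — Ruv and Rvu but not Ruu.
G3: ✓.
G4: fails — R14 and R42 but not R12.
G5: ✓.
Valid on: G3, G5.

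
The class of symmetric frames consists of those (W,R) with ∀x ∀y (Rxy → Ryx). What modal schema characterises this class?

The condition is symmetry. The B schema s → □◇s defines it.
Suppose s→□◇s is valid. Take Rxy and set V(s)={x}. Then s at x, so □◇s at x, so ◇s at y, so some z with Ryz has s; z=x, i.e. Ryx.

s → □◇s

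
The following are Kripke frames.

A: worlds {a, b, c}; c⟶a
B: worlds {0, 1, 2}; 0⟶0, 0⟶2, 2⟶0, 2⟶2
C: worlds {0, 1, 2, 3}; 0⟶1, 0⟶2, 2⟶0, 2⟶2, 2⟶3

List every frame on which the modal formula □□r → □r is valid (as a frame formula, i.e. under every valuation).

B

The schema corresponds to density: ∀x ∀y (Rxy → ∃z (Rxz ∧ Rzy)).
A: fails — Rca but no z with Rcz and Rza.
B: holds.
C: fails — R01 but no z with R0z and Rz1.
Valid on: B.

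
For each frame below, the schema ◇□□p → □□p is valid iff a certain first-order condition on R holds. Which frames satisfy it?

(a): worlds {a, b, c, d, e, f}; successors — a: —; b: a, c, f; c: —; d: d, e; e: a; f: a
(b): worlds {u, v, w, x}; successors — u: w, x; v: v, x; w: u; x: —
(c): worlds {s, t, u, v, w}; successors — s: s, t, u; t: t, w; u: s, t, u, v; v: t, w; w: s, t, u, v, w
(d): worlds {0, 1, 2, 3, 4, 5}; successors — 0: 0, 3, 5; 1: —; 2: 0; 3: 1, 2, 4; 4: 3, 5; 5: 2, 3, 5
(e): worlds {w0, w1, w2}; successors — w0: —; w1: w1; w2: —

Frame correspondent (Sahlqvist): ∀x ∀y ∀z ((xRy ∧ xR²z) → ∃w (yR²w ∧ z = w)) — i.e. a generalized confluence (Geach) condition.
(a): fails — bRa, bR²a but no w with aR²w and a=w.
(b): fails — uRw, uR²u but no t with wR²t and u=t.
(c): holds.
(d): fails — 0R3, 0R²1 but no w with 3R²w and 1=w.
(e): holds.

(c), (e)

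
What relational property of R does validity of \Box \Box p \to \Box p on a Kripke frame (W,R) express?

Suppose □□p→□p is valid. Take Rxy and set V(p)={w : xR²w}. Then □□p at x, so □p at x, so p at y, i.e. ∃z(Rxz∧Rzy).

density: \forall x \forall y (Rxy \to \exists z (Rxz \wedge Rzy))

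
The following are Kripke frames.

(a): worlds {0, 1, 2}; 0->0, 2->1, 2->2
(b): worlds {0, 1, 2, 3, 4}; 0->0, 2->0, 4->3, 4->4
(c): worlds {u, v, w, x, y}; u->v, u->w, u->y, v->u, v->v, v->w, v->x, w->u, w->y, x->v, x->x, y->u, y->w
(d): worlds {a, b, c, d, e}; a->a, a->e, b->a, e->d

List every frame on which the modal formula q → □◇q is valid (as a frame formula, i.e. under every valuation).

Frame correspondent (Sahlqvist): ∀x ∀y (Rxy → Ryx) — i.e. symmetry.
(a): fails — R21 but not R12.
(b): fails — R43 but not R34.
(c): fails — Rvw but not Rwv.
(d): fails — Rae but not Rea.
Valid on no frame.

none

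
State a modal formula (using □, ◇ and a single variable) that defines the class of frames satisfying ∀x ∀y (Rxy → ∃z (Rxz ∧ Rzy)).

This is density; the standard corresponding axiom is C4: □□p → □p.
Suppose □□p→□p is valid. Take Rxy and set V(p)={w : xR²w}. Then □□p at x, so □p at x, so p at y, i.e. ∃z(Rxz∧Rzy).

□□p → □p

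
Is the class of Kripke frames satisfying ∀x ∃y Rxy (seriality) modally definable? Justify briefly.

Definable; □p → ◇p defines it

The condition is seriality. A defining modal formula is □p → ◇p.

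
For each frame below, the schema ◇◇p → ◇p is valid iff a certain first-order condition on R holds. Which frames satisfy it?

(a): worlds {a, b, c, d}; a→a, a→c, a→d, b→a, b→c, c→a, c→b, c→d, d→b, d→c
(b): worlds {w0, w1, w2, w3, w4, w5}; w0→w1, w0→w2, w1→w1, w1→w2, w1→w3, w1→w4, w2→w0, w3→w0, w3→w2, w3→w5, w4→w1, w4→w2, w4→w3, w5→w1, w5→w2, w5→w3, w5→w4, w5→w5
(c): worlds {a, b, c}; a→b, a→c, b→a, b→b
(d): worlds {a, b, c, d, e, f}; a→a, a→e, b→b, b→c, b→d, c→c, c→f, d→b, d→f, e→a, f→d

none

This is the axiom for transitivity; its first-order frame correspondent is ∀x ∀y ∀z (Rxy ∧ Ryz → Rxz).
(a): fails — Rbc and Rcd but not Rbd.
(b): fails — Rw1w2 and Rw2w0 but not Rw1w0.
(c): fails — Rab and Rba but not Raa.
(d): fails — Rbc and Rcf but not Rbf.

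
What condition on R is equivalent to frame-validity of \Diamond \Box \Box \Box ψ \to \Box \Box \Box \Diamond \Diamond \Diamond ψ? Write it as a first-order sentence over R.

This is a Sahlqvist (Geach-type) schema ◇^1□^3ψ → □^3◇^3ψ.
Minimal-valuation argument: fix x; take any y with xR^1y and any z with xR^3z. Set V(ψ) to the set of worlds R-reachable from y in exactly 3 steps. Then □^3ψ holds at y, so the antecedent holds at x; validity forces ◇^3ψ at z, giving a w with zR^3w and yR^3w.
First-order correspondent: \forall x \forall y \forall z ((xRy \wedge x R^3 z) \to \exists w (y R^3 w \wedge z R^3 w)).

\forall x \forall y \forall z ((xRy \wedge x R^3 z) \to \exists w (y R^3 w \wedge z R^3 w))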